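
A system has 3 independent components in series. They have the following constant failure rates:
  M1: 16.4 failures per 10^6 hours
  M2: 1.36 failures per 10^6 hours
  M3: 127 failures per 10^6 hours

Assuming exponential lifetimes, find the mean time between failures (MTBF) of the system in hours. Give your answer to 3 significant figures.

6910

Series of exponential components: λ_sys = Σ λ_i
λ_sys = 0.0000164 + 0.00000136 + 0.000127 = 1.4476e-04 /h
MTBF = 1 / λ_sys = 6910 h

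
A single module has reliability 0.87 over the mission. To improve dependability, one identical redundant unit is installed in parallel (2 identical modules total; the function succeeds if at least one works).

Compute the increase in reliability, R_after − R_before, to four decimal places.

0.1131

R_before = 0.87
R_after = 1 − (1 − 0.87)^2 = 0.9831
ΔR = 0.9831 − 0.87 = 0.1131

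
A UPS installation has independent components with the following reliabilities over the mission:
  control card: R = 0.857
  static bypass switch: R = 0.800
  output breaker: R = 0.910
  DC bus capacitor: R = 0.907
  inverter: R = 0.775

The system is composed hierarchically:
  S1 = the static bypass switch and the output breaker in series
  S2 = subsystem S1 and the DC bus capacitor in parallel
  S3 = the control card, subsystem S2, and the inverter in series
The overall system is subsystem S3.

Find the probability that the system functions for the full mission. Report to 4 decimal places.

0.6474

Series (static bypass switch and output breaker): 0.800000 × 0.910000 = 0.728000
Parallel ([0.728000] and DC bus capacitor): 1 − (1 − 0.728000)(1 − 0.907000) = 0.974704
Series (control card, [0.974704], and inverter): 0.857000 × 0.974704 × 0.775000 = 0.6474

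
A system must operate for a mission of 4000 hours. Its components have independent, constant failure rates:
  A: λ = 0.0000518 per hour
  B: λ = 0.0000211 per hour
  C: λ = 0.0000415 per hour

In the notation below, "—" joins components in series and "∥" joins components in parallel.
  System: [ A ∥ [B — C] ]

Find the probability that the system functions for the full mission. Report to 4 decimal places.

0.9585

R(A) = exp(−0.0000518 × 4000) = 0.812857
R(B) = exp(−0.0000211 × 4000) = 0.919064
R(C) = exp(−0.0000415 × 4000) = 0.847046
Series (B and C): 0.919064 × 0.847046 = 0.778489
Parallel (A and [0.778489]): 1 − (1 − 0.812857)(1 − 0.778489) = 0.9585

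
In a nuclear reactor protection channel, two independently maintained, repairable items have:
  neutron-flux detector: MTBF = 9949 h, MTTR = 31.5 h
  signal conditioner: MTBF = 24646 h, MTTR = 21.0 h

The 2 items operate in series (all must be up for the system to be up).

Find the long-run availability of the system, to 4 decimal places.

A(neutron-flux detector) = MTBF/(MTBF+MTTR) = 9949/(9949+31.5) = 0.996844
A(signal conditioner) = MTBF/(MTBF+MTTR) = 24646/(24646+21.0) = 0.999149
Series availability: 0.996844 × 0.999149 = 0.9960

0.9960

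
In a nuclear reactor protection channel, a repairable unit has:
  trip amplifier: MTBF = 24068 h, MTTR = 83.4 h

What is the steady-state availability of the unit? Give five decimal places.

A(trip amplifier) = MTBF/(MTBF+MTTR) = 24068/(24068+83.4) = 0.99655

0.99655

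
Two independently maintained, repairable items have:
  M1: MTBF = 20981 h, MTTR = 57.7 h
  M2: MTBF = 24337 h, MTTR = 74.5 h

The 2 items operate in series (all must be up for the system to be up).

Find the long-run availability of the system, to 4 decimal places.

A(M1) = MTBF/(MTBF+MTTR) = 20981/(20981+57.7) = 0.997257
A(M2) = MTBF/(MTBF+MTTR) = 24337/(24337+74.5) = 0.996948
Series availability: 0.997257 × 0.996948 = 0.9942

0.9942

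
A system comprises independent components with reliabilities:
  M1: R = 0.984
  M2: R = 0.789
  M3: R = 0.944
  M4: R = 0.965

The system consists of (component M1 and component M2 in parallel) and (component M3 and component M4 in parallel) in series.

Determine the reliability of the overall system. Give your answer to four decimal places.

Parallel (M1 and M2): 1 − (1 − 0.984000)(1 − 0.789000) = 0.996624
Parallel (M3 and M4): 1 − (1 − 0.944000)(1 − 0.965000) = 0.998040
Series ([0.996624] and [0.998040]): 0.996624 × 0.998040 = 0.9947

0.9947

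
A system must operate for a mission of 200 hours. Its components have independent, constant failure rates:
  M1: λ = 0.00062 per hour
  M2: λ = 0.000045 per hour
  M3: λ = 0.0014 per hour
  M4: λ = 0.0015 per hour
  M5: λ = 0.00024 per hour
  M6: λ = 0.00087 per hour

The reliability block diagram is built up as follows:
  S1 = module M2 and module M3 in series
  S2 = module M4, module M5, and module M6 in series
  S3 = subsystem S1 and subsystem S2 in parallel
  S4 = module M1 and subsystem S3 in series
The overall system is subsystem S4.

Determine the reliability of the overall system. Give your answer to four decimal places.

0.7932

R(M1) = exp(−0.00062 × 200) = 0.883380
R(M2) = exp(−0.000045 × 200) = 0.991040
R(M3) = exp(−0.0014 × 200) = 0.755784
R(M4) = exp(−0.0015 × 200) = 0.740818
R(M5) = exp(−0.00024 × 200) = 0.953134
R(M6) = exp(−0.00087 × 200) = 0.840297
Series (M2 and M3): 0.991040 × 0.755784 = 0.749012
Series (M4, M5, and M6): 0.740818 × 0.953134 × 0.840297 = 0.593333
Parallel ([0.749012] and [0.593333]): 1 − (1 − 0.749012)(1 − 0.593333) = 0.897931
Series (M1 and [0.897931]): 0.883380 × 0.897931 = 0.7932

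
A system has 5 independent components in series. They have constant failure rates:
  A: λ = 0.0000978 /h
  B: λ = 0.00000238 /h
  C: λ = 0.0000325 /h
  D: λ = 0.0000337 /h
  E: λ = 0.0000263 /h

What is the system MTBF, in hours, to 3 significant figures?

Series of exponential components: λ_sys = Σ λ_i
λ_sys = 0.0000978 + 0.00000238 + 0.0000325 + 0.0000337 + 0.0000263 = 1.9268e-04 /h
MTBF = 1 / λ_sys = 5190 h

5190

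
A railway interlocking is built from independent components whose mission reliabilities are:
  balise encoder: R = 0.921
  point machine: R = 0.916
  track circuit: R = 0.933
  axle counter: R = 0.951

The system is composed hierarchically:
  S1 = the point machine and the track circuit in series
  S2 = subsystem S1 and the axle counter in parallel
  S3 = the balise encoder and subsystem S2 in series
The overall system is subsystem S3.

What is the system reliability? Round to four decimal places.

0.9144

Series (point machine and track circuit): 0.916000 × 0.933000 = 0.854628
Parallel ([0.854628] and axle counter): 1 − (1 − 0.854628)(1 − 0.951000) = 0.992877
Series (balise encoder and [0.992877]): 0.921000 × 0.992877 = 0.9144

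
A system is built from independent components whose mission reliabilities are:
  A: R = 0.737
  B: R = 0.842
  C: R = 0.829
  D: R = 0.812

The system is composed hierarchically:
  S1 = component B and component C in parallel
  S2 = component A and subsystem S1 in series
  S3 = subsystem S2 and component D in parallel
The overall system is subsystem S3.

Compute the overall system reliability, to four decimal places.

Parallel (B and C): 1 − (1 − 0.842000)(1 − 0.829000) = 0.972982
Series (A and [0.972982]): 0.737000 × 0.972982 = 0.717088
Parallel ([0.717088] and D): 1 − (1 − 0.717088)(1 − 0.812000) = 0.9468

0.9468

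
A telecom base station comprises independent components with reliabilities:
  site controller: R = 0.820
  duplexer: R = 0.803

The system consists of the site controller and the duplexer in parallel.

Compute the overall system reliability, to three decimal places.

Parallel (site controller and duplexer): 1 − (1 − 0.82000)(1 − 0.80300) = 0.965

0.965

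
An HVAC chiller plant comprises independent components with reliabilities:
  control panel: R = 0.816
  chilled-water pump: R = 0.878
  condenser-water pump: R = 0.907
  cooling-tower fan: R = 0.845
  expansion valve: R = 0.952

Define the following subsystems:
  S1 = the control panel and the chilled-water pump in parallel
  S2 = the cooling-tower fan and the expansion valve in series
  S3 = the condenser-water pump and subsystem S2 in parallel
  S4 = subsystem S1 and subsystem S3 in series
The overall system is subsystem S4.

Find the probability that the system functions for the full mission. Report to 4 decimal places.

0.9598

Parallel (control panel and chilled-water pump): 1 − (1 − 0.816000)(1 − 0.878000) = 0.977552
Series (cooling-tower fan and expansion valve): 0.845000 × 0.952000 = 0.804440
Parallel (condenser-water pump and [0.804440]): 1 − (1 − 0.907000)(1 − 0.804440) = 0.981813
Series ([0.977552] and [0.981813]): 0.977552 × 0.981813 = 0.9598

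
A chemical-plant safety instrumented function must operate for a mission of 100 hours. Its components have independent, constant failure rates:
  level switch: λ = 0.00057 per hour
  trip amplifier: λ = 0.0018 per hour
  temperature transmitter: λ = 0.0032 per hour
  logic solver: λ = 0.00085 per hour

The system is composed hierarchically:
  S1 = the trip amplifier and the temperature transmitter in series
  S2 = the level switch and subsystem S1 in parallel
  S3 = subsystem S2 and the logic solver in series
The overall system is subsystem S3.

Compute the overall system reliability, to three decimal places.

0.898

R(level switch) = exp(−0.00057 × 100) = 0.94459
R(trip amplifier) = exp(−0.0018 × 100) = 0.83527
R(temperature transmitter) = exp(−0.0032 × 100) = 0.72615
R(logic solver) = exp(−0.00085 × 100) = 0.91851
Series (trip amplifier and temperature transmitter): 0.83527 × 0.72615 = 0.60653
Parallel (level switch and [0.60653]): 1 − (1 − 0.94459)(1 − 0.60653) = 0.97820
Series ([0.97820] and logic solver): 0.97820 × 0.91851 = 0.898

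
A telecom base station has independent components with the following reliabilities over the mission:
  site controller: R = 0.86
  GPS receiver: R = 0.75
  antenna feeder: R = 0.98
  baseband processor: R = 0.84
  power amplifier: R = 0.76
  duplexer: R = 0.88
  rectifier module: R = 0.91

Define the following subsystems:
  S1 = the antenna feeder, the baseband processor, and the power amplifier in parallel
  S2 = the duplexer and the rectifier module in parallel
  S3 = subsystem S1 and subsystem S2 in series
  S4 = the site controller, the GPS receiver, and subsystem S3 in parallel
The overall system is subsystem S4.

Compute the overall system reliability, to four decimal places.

Parallel (antenna feeder, baseband processor, and power amplifier): 1 − (1 − 0.980000)(1 − 0.840000)(1 − 0.760000) = 0.999232
Parallel (duplexer and rectifier module): 1 − (1 − 0.880000)(1 − 0.910000) = 0.989200
Series ([0.999232] and [0.989200]): 0.999232 × 0.989200 = 0.988440
Parallel (site controller, GPS receiver, and [0.988440]): 1 − (1 − 0.860000)(1 − 0.750000)(1 − 0.988440) = 0.9996

0.9996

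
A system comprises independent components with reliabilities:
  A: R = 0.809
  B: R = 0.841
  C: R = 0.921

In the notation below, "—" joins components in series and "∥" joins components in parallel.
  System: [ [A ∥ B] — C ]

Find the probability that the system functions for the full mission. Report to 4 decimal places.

0.8930

Parallel (A and B): 1 − (1 − 0.809000)(1 − 0.841000) = 0.969631
Series ([0.969631] and C): 0.969631 × 0.921000 = 0.8930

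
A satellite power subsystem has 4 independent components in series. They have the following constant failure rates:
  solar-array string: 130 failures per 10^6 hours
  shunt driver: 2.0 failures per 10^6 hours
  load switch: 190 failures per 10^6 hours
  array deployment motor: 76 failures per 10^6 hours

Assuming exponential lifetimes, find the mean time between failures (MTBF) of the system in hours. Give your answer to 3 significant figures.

Series of exponential components: λ_sys = Σ λ_i
λ_sys = 0.00013 + 0.0000020 + 0.00019 + 0.000076 = 3.9800e-04 /h
MTBF = 1 / λ_sys = 2510 h

2510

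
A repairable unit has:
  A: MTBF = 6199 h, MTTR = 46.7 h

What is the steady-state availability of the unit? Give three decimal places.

A(A) = MTBF/(MTBF+MTTR) = 6199/(6199+46.7) = 0.993

0.993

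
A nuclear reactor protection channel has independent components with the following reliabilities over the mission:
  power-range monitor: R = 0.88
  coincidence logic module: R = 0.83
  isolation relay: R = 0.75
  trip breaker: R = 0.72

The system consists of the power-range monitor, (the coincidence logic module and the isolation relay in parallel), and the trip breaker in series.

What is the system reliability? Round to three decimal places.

Parallel (coincidence logic module and isolation relay): 1 − (1 − 0.83000)(1 − 0.75000) = 0.95750
Series (power-range monitor, [0.95750], and trip breaker): 0.88000 × 0.95750 × 0.72000 = 0.607

0.607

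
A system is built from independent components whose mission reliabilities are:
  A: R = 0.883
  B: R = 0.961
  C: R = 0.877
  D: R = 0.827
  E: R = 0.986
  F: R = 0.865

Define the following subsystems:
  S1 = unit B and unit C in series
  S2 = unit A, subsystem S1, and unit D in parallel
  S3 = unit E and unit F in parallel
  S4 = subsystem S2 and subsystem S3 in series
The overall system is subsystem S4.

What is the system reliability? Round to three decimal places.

0.995

Series (B and C): 0.96100 × 0.87700 = 0.84280
Parallel (A, [0.84280], and D): 1 − (1 − 0.88300)(1 − 0.84280)(1 − 0.82700) = 0.99682
Parallel (E and F): 1 − (1 − 0.98600)(1 − 0.86500) = 0.99811
Series ([0.99682] and [0.99811]): 0.99682 × 0.99811 = 0.995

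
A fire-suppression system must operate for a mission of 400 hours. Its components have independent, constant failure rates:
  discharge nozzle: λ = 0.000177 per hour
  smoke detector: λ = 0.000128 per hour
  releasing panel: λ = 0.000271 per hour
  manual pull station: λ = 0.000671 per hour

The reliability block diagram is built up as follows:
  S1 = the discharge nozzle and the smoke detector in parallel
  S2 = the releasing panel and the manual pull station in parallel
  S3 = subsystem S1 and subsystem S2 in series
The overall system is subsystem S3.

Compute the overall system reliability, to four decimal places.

0.9725

R(discharge nozzle) = exp(−0.000177 × 400) = 0.931648
R(smoke detector) = exp(−0.000128 × 400) = 0.950089
R(releasing panel) = exp(−0.000271 × 400) = 0.897269
R(manual pull station) = exp(−0.000671 × 400) = 0.764602
Parallel (discharge nozzle and smoke detector): 1 − (1 − 0.931648)(1 − 0.950089) = 0.996588
Parallel (releasing panel and manual pull station): 1 − (1 − 0.897269)(1 − 0.764602) = 0.975817
Series ([0.996588] and [0.975817]): 0.996588 × 0.975817 = 0.9725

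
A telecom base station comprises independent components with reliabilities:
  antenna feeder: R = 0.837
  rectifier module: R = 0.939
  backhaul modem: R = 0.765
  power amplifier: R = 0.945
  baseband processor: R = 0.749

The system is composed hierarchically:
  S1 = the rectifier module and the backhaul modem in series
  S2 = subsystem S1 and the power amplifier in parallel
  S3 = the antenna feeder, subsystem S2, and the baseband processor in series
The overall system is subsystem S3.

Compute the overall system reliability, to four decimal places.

0.6172

Series (rectifier module and backhaul modem): 0.939000 × 0.765000 = 0.718335
Parallel ([0.718335] and power amplifier): 1 − (1 − 0.718335)(1 − 0.945000) = 0.984508
Series (antenna feeder, [0.984508], and baseband processor): 0.837000 × 0.984508 × 0.749000 = 0.6172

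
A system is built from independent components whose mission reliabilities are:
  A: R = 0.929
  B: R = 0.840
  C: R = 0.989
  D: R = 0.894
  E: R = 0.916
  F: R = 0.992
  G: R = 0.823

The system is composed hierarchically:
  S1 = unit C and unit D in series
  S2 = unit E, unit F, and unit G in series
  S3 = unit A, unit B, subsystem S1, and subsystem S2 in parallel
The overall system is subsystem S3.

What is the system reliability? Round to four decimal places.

Series (C and D): 0.989000 × 0.894000 = 0.884166
Series (E, F, and G): 0.916000 × 0.992000 × 0.823000 = 0.747837
Parallel (A, B, [0.884166], and [0.747837]): 1 − (1 − 0.929000)(1 − 0.840000)(1 − 0.884166)(1 − 0.747837) = 0.9997

0.9997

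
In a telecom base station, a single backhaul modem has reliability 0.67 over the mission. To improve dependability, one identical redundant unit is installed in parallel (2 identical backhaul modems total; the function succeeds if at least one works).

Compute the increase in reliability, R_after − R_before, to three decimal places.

0.221

R_before = 0.67
R_after = 1 − (1 − 0.67)^2 = 0.891
ΔR = 0.891 − 0.67 = 0.221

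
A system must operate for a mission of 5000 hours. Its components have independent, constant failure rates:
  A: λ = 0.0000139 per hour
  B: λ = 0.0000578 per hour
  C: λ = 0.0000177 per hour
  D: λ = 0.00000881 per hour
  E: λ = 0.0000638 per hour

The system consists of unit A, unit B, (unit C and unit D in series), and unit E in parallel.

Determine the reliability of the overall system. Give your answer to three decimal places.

R(A) = exp(−0.0000139 × 5000) = 0.93286
R(B) = exp(−0.0000578 × 5000) = 0.74901
R(C) = exp(−0.0000177 × 5000) = 0.91530
R(D) = exp(−0.00000881 × 5000) = 0.95691
R(E) = exp(−0.0000638 × 5000) = 0.72688
Series (C and D): 0.91530 × 0.95691 = 0.87586
Parallel (A, B, [0.87586], and E): 1 − (1 − 0.93286)(1 − 0.74901)(1 − 0.87586)(1 − 0.72688) = 0.999

0.999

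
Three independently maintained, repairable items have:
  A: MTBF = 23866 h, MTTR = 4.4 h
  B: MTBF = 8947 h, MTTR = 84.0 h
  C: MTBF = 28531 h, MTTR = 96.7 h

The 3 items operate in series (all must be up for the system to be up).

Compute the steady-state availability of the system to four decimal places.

0.9872

A(A) = MTBF/(MTBF+MTTR) = 23866/(23866+4.4) = 0.999816
A(B) = MTBF/(MTBF+MTTR) = 8947/(8947+84.0) = 0.990699
A(C) = MTBF/(MTBF+MTTR) = 28531/(28531+96.7) = 0.996622
Series availability: 0.999816 × 0.990699 × 0.996622 = 0.9872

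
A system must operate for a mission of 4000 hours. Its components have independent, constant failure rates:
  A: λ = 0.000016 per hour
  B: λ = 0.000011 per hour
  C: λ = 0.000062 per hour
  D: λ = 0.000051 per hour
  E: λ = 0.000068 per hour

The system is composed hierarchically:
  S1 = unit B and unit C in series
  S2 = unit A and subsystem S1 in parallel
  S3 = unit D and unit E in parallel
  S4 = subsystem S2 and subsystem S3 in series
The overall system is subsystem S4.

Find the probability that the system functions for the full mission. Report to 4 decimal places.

0.9410

R(A) = exp(−0.000016 × 4000) = 0.938005
R(B) = exp(−0.000011 × 4000) = 0.956954
R(C) = exp(−0.000062 × 4000) = 0.780360
R(D) = exp(−0.000051 × 4000) = 0.815462
R(E) = exp(−0.000068 × 4000) = 0.761854
Series (B and C): 0.956954 × 0.780360 = 0.746769
Parallel (A and [0.746769]): 1 − (1 − 0.938005)(1 − 0.746769) = 0.984301
Parallel (D and E): 1 − (1 − 0.815462)(1 − 0.761854) = 0.956053
Series ([0.984301] and [0.956053]): 0.984301 × 0.956053 = 0.9410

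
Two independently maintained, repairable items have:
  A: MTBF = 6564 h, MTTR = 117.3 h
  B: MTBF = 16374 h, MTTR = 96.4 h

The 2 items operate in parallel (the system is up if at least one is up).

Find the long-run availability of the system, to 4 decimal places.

A(A) = MTBF/(MTBF+MTTR) = 6564/(6564+117.3) = 0.982444
A(B) = MTBF/(MTBF+MTTR) = 16374/(16374+96.4) = 0.994147
Parallel availability: 1 − (1 − 0.982444)(1 − 0.994147) = 0.9999

0.9999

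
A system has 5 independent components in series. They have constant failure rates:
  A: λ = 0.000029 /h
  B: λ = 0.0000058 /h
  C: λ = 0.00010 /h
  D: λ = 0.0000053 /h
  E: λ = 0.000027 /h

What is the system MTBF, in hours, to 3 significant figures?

Series of exponential components: λ_sys = Σ λ_i
λ_sys = 0.000029 + 0.0000058 + 0.00010 + 0.0000053 + 0.000027 = 1.6710e-04 /h
MTBF = 1 / λ_sys = 5980 h

5980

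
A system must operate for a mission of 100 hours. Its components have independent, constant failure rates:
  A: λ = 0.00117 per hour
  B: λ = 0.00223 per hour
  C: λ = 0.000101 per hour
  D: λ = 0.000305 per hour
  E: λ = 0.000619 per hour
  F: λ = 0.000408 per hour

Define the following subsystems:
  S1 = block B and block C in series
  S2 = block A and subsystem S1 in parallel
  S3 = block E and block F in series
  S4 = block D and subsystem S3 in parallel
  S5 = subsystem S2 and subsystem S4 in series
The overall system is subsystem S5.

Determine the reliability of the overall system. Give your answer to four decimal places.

R(A) = exp(−0.00117 × 100) = 0.889585
R(B) = exp(−0.00223 × 100) = 0.800115
R(C) = exp(−0.000101 × 100) = 0.989951
R(D) = exp(−0.000305 × 100) = 0.969960
R(E) = exp(−0.000619 × 100) = 0.939977
R(F) = exp(−0.000408 × 100) = 0.960021
Series (B and C): 0.800115 × 0.989951 = 0.792075
Parallel (A and [0.792075]): 1 − (1 − 0.889585)(1 − 0.792075) = 0.977042
Series (E and F): 0.939977 × 0.960021 = 0.902398
Parallel (D and [0.902398]): 1 − (1 − 0.969960)(1 − 0.902398) = 0.997068
Series ([0.977042] and [0.997068]): 0.977042 × 0.997068 = 0.9742

0.9742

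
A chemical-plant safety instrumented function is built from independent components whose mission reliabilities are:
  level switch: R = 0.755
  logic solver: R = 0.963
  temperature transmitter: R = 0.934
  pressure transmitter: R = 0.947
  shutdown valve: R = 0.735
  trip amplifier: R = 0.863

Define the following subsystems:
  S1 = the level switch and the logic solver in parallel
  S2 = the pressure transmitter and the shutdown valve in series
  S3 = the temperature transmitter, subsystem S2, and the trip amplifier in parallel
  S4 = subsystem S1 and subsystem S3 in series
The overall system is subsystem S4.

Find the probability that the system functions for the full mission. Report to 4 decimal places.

0.9882

Parallel (level switch and logic solver): 1 − (1 − 0.755000)(1 − 0.963000) = 0.990935
Series (pressure transmitter and shutdown valve): 0.947000 × 0.735000 = 0.696045
Parallel (temperature transmitter, [0.696045], and trip amplifier): 1 − (1 − 0.934000)(1 − 0.696045)(1 − 0.863000) = 0.997252
Series ([0.990935] and [0.997252]): 0.990935 × 0.997252 = 0.9882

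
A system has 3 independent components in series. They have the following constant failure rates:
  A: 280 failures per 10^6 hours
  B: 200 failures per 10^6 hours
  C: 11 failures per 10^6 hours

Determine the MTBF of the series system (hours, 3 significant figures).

2040

Series of exponential components: λ_sys = Σ λ_i
λ_sys = 0.00028 + 0.00020 + 0.000011 = 4.9100e-04 /h
MTBF = 1 / λ_sys = 2040 h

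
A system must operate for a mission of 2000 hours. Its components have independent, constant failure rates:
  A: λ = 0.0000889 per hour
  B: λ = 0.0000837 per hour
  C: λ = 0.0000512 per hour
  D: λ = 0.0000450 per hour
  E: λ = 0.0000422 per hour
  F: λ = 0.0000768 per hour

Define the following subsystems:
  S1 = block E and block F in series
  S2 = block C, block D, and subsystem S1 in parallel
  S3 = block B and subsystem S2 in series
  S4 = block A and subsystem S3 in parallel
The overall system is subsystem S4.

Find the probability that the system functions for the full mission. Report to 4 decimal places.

0.9746

R(A) = exp(−0.0000889 × 2000) = 0.837110
R(B) = exp(−0.0000837 × 2000) = 0.845861
R(C) = exp(−0.0000512 × 2000) = 0.902668
R(D) = exp(−0.0000450 × 2000) = 0.913931
R(E) = exp(−0.0000422 × 2000) = 0.919064
R(F) = exp(−0.0000768 × 2000) = 0.857615
Series (E and F): 0.919064 × 0.857615 = 0.788203
Parallel (C, D, and [0.788203]): 1 − (1 − 0.902668)(1 − 0.913931)(1 − 0.788203) = 0.998226
Series (B and [0.998226]): 0.845861 × 0.998226 = 0.844360
Parallel (A and [0.844360]): 1 − (1 − 0.837110)(1 − 0.844360) = 0.9746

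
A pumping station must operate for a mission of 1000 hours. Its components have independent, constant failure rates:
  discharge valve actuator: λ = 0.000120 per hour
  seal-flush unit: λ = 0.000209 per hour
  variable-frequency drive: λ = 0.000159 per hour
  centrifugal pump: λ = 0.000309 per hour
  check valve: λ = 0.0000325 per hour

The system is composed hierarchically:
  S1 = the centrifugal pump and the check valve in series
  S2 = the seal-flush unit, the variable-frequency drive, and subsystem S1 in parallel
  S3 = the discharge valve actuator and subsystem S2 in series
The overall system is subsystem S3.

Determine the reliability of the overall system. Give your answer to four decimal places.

0.8798

R(discharge valve actuator) = exp(−0.000120 × 1000) = 0.886920
R(seal-flush unit) = exp(−0.000209 × 1000) = 0.811395
R(variable-frequency drive) = exp(−0.000159 × 1000) = 0.852996
R(centrifugal pump) = exp(−0.000309 × 1000) = 0.734181
R(check valve) = exp(−0.0000325 × 1000) = 0.968022
Series (centrifugal pump and check valve): 0.734181 × 0.968022 = 0.710703
Parallel (seal-flush unit, variable-frequency drive, and [0.710703]): 1 − (1 − 0.811395)(1 − 0.852996)(1 − 0.710703) = 0.991979
Series (discharge valve actuator and [0.991979]): 0.886920 × 0.991979 = 0.8798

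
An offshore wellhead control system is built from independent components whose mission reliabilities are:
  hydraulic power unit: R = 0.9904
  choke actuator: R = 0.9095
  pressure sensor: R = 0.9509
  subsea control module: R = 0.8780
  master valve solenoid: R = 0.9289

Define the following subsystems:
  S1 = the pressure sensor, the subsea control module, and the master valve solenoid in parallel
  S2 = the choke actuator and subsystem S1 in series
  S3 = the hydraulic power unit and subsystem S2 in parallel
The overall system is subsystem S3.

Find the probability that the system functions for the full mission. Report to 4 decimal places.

Parallel (pressure sensor, subsea control module, and master valve solenoid): 1 − (1 − 0.950900)(1 − 0.878000)(1 − 0.928900) = 0.999574
Series (choke actuator and [0.999574]): 0.909500 × 0.999574 = 0.909113
Parallel (hydraulic power unit and [0.909113]): 1 − (1 − 0.990400)(1 − 0.909113) = 0.9991

0.9991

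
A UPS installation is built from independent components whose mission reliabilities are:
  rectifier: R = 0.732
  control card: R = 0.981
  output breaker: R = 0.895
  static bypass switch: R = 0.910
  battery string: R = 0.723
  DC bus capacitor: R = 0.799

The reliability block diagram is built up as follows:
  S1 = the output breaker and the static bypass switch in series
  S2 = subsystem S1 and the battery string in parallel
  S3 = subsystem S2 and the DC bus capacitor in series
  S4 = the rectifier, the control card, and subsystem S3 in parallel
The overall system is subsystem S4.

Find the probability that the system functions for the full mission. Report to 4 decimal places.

Series (output breaker and static bypass switch): 0.895000 × 0.910000 = 0.814450
Parallel ([0.814450] and battery string): 1 − (1 − 0.814450)(1 − 0.723000) = 0.948603
Series ([0.948603] and DC bus capacitor): 0.948603 × 0.799000 = 0.757934
Parallel (rectifier, control card, and [0.757934]): 1 − (1 − 0.732000)(1 − 0.981000)(1 − 0.757934) = 0.9988

0.9988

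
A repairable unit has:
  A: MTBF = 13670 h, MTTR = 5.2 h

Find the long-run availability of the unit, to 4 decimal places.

0.9996

A(A) = MTBF/(MTBF+MTTR) = 13670/(13670+5.2) = 0.9996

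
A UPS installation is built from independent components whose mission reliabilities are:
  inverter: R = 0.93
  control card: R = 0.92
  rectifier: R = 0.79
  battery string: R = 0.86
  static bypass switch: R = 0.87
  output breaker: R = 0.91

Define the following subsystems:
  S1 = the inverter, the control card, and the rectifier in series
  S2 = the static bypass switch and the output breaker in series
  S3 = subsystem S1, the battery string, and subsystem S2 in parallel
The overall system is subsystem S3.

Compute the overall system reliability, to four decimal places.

Series (inverter, control card, and rectifier): 0.930000 × 0.920000 × 0.790000 = 0.675924
Series (static bypass switch and output breaker): 0.870000 × 0.910000 = 0.791700
Parallel ([0.675924], battery string, and [0.791700]): 1 − (1 − 0.675924)(1 − 0.860000)(1 − 0.791700) = 0.9905

0.9905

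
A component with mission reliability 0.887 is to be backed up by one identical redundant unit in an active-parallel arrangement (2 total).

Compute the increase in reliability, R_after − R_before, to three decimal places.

0.100

R_before = 0.887
R_after = 1 − (1 − 0.887)^2 = 0.987
ΔR = 0.987 − 0.887 = 0.100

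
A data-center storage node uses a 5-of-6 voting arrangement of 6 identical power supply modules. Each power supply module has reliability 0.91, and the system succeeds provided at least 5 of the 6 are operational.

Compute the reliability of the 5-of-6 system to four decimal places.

R = Σ_{i=5}^{6} C(6,i) p^i (1−p)^{6−i} with p = 0.91
C(6,5)·0.91^5·0.09^1 = 0.336977
C(6,6)·0.91^6·0.09^0 = 0.567869
Sum = 0.9048

0.9048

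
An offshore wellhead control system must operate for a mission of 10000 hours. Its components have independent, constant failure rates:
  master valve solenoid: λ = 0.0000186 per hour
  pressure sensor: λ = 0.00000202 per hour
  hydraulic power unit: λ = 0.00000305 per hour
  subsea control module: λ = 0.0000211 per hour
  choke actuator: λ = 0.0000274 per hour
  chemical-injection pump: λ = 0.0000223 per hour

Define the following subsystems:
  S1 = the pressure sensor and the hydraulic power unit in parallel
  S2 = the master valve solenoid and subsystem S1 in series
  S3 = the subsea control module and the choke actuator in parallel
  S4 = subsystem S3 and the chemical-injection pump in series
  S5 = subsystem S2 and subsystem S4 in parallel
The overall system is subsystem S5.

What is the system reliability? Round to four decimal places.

R(master valve solenoid) = exp(−0.0000186 × 10000) = 0.830274
R(pressure sensor) = exp(−0.00000202 × 10000) = 0.980003
R(hydraulic power unit) = exp(−0.00000305 × 10000) = 0.969960
R(subsea control module) = exp(−0.0000211 × 10000) = 0.809774
R(choke actuator) = exp(−0.0000274 × 10000) = 0.760332
R(chemical-injection pump) = exp(−0.0000223 × 10000) = 0.800115
Parallel (pressure sensor and hydraulic power unit): 1 − (1 − 0.980003)(1 − 0.969960) = 0.999399
Series (master valve solenoid and [0.999399]): 0.830274 × 0.999399 = 0.829775
Parallel (subsea control module and choke actuator): 1 − (1 − 0.809774)(1 − 0.760332) = 0.954409
Series ([0.954409] and chemical-injection pump): 0.954409 × 0.800115 = 0.763637
Parallel ([0.829775] and [0.763637]): 1 − (1 − 0.829775)(1 − 0.763637) = 0.9598

0.9598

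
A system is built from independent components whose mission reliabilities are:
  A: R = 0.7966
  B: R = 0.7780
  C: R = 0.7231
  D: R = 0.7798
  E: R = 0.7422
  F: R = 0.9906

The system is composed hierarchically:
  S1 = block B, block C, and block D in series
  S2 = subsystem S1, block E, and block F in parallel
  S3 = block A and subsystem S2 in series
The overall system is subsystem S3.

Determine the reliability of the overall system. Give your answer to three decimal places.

Series (B, C, and D): 0.77800 × 0.72310 × 0.77980 = 0.43869
Parallel ([0.43869], E, and F): 1 − (1 − 0.43869)(1 − 0.74220)(1 − 0.99060) = 0.99864
Series (A and [0.99864]): 0.79660 × 0.99864 = 0.796

0.796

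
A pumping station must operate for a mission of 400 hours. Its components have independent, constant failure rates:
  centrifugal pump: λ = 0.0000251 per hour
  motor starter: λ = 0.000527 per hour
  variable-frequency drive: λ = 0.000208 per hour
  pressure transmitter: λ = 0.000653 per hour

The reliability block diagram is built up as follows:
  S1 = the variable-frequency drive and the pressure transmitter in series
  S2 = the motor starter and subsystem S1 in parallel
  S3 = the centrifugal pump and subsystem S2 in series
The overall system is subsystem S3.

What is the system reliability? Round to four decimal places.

0.9352

R(centrifugal pump) = exp(−0.0000251 × 400) = 0.990010
R(motor starter) = exp(−0.000527 × 400) = 0.809936
R(variable-frequency drive) = exp(−0.000208 × 400) = 0.920167
R(pressure transmitter) = exp(−0.000653 × 400) = 0.770127
Series (variable-frequency drive and pressure transmitter): 0.920167 × 0.770127 = 0.708645
Parallel (motor starter and [0.708645]): 1 − (1 − 0.809936)(1 − 0.708645) = 0.944624
Series (centrifugal pump and [0.944624]): 0.990010 × 0.944624 = 0.9352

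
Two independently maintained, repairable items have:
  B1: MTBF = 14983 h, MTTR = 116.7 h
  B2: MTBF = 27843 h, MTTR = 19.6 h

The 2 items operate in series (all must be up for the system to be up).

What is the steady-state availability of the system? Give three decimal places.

A(B1) = MTBF/(MTBF+MTTR) = 14983/(14983+116.7) = 0.992271
A(B2) = MTBF/(MTBF+MTTR) = 27843/(27843+19.6) = 0.999297
Series availability: 0.992271 × 0.999297 = 0.992

0.992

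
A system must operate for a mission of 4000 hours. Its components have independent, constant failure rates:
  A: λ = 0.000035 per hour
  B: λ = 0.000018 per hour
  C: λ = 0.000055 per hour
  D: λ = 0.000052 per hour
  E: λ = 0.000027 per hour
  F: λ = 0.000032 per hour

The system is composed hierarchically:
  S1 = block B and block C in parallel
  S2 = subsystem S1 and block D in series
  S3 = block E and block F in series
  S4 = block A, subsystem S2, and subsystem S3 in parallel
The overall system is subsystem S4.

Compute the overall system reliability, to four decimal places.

0.9945

R(A) = exp(−0.000035 × 4000) = 0.869358
R(B) = exp(−0.000018 × 4000) = 0.930531
R(C) = exp(−0.000055 × 4000) = 0.802519
R(D) = exp(−0.000052 × 4000) = 0.812207
R(E) = exp(−0.000027 × 4000) = 0.897628
R(F) = exp(−0.000032 × 4000) = 0.879853
Parallel (B and C): 1 − (1 − 0.930531)(1 − 0.802519) = 0.986281
Series ([0.986281] and D): 0.986281 × 0.812207 = 0.801064
Series (E and F): 0.897628 × 0.879853 = 0.789781
Parallel (A, [0.801064], and [0.789781]): 1 − (1 − 0.869358)(1 − 0.801064)(1 − 0.789781) = 0.9945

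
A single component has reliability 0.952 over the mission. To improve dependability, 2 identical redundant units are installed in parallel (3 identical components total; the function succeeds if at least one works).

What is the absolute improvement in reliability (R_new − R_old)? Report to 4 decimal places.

R_before = 0.952
R_after = 1 − (1 − 0.952)^3 = 0.9999
ΔR = 0.9999 − 0.952 = 0.0479

0.0479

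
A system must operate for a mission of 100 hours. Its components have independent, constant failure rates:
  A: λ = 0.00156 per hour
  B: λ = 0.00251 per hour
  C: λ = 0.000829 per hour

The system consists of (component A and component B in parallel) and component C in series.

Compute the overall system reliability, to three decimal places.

R(A) = exp(−0.00156 × 100) = 0.85556
R(B) = exp(−0.00251 × 100) = 0.77802
R(C) = exp(−0.000829 × 100) = 0.92044
Parallel (A and B): 1 − (1 − 0.85556)(1 − 0.77802) = 0.96794
Series ([0.96794] and C): 0.96794 × 0.92044 = 0.891

0.891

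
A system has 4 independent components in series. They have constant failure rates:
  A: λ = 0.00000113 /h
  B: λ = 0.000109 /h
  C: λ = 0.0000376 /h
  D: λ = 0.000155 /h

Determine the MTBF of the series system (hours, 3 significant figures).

3300

Series of exponential components: λ_sys = Σ λ_i
λ_sys = 0.00000113 + 0.000109 + 0.0000376 + 0.000155 = 3.0273e-04 /h
MTBF = 1 / λ_sys = 3300 h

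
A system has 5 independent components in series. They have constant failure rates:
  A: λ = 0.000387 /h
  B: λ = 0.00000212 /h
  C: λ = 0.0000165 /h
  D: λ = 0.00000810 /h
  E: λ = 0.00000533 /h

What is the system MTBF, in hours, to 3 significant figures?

Series of exponential components: λ_sys = Σ λ_i
λ_sys = 0.000387 + 0.00000212 + 0.0000165 + 0.00000810 + 0.00000533 = 4.1905e-04 /h
MTBF = 1 / λ_sys = 2390 h

2390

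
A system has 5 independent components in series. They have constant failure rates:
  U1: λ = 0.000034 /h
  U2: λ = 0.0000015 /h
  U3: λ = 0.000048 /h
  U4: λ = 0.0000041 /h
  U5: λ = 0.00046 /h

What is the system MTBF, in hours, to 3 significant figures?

1830

Series of exponential components: λ_sys = Σ λ_i
λ_sys = 0.000034 + 0.0000015 + 0.000048 + 0.0000041 + 0.00046 = 5.4760e-04 /h
MTBF = 1 / λ_sys = 1830 h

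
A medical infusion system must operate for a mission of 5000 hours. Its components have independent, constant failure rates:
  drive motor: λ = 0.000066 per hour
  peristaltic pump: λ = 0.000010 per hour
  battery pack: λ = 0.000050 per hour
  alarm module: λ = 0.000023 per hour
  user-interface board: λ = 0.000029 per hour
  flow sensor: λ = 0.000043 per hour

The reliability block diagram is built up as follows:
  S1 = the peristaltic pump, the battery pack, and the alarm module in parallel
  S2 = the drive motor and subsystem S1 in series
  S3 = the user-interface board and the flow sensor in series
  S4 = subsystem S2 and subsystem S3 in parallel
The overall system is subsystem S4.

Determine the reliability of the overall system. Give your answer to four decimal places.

0.9148

R(drive motor) = exp(−0.000066 × 5000) = 0.718924
R(peristaltic pump) = exp(−0.000010 × 5000) = 0.951229
R(battery pack) = exp(−0.000050 × 5000) = 0.778801
R(alarm module) = exp(−0.000023 × 5000) = 0.891366
R(user-interface board) = exp(−0.000029 × 5000) = 0.865022
R(flow sensor) = exp(−0.000043 × 5000) = 0.806541
Parallel (peristaltic pump, battery pack, and alarm module): 1 − (1 − 0.951229)(1 − 0.778801)(1 − 0.891366) = 0.998828
Series (drive motor and [0.998828]): 0.718924 × 0.998828 = 0.718081
Series (user-interface board and flow sensor): 0.865022 × 0.806541 = 0.697676
Parallel ([0.718081] and [0.697676]): 1 − (1 − 0.718081)(1 − 0.697676) = 0.9148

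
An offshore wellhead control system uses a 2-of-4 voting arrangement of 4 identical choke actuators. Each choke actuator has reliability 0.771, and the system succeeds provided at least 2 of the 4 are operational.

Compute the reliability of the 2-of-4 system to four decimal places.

0.9602

R = Σ_{i=2}^{4} C(4,i) p^i (1−p)^{4−i} with p = 0.771
C(4,2)·0.771^2·0.229^2 = 0.187038
C(4,3)·0.771^3·0.229^1 = 0.419816
C(4,4)·0.771^4·0.229^0 = 0.353360
Sum = 0.9602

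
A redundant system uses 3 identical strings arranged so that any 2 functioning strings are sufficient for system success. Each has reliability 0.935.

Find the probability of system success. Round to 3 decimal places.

0.988

R = Σ_{i=2}^{3} C(3,i) p^i (1−p)^{3−i} with p = 0.935
C(3,2)·0.935^2·0.065^1 = 0.17047
C(3,3)·0.935^3·0.065^0 = 0.81740
Sum = 0.988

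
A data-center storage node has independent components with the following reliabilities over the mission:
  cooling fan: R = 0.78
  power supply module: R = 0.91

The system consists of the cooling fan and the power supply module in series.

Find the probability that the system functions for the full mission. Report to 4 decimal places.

0.7098

Series (cooling fan and power supply module): 0.780000 × 0.910000 = 0.7098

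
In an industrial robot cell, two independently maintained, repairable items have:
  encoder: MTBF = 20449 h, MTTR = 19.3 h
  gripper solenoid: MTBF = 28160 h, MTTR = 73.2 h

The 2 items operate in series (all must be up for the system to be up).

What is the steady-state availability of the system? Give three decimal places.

0.996

A(encoder) = MTBF/(MTBF+MTTR) = 20449/(20449+19.3) = 0.999057
A(gripper solenoid) = MTBF/(MTBF+MTTR) = 28160/(28160+73.2) = 0.997407
Series availability: 0.999057 × 0.997407 = 0.996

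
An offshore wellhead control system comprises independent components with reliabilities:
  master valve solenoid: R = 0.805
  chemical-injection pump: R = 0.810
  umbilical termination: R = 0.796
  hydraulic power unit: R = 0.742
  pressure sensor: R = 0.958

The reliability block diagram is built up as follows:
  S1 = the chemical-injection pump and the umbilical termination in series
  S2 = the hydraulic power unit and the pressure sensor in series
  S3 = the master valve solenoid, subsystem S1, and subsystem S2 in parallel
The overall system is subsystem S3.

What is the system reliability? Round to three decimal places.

Series (chemical-injection pump and umbilical termination): 0.81000 × 0.79600 = 0.64476
Series (hydraulic power unit and pressure sensor): 0.74200 × 0.95800 = 0.71084
Parallel (master valve solenoid, [0.64476], and [0.71084]): 1 − (1 − 0.80500)(1 − 0.64476)(1 − 0.71084) = 0.980

0.980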